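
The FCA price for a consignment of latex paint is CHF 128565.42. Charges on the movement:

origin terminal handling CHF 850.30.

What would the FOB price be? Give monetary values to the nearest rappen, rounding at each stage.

From FCA to FOB, the seller additionally bears: origin terminal.
FOB price = 128565.42 + 850.30 = 129415.72

FOB price: CHF 129415.72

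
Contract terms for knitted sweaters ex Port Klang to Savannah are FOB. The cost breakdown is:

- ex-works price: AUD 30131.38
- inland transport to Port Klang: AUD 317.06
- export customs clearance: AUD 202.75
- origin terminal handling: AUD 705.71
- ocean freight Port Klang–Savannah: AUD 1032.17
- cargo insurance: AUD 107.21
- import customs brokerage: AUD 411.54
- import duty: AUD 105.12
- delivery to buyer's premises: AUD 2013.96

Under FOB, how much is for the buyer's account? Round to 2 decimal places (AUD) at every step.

FOB: the seller bears costs until goods are on board at the origin port; the buyer bears freight, insurance and all costs thereafter.
Seller's account: goods 30131.38 + inland to port 317.06 + export clearance 202.75 + origin terminal 705.71 = 31356.90
Buyer's account: freight 1032.17 + insurance 107.21 + brokerage 411.54 + duty 105.12 + delivery 2013.96 = 3670.00

Buyer's account: AUD 3670.00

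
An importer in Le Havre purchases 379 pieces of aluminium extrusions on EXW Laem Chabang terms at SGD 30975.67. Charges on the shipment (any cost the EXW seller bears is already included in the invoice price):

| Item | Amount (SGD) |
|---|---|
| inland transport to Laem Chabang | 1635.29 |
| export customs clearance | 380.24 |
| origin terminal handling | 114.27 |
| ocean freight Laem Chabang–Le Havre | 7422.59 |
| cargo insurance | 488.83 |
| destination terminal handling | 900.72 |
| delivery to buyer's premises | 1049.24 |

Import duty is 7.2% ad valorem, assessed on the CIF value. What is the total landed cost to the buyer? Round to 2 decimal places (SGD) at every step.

Total landed cost: SGD 45920.07

EXW: the seller makes goods available at their premises; the buyer bears all onward costs.
CIF value = EXW price + inland to port + export clearance + origin terminal + freight + insurance = 30975.67 + 1635.29 + 380.24 + 114.27 + 7422.59 + 488.83 = 41016.89
Import duty = 41016.89 × 7.2% = 2953.22
Buyer bears: inland to port 1635.29 + export clearance 380.24 + origin terminal 114.27 + freight 7422.59 + insurance 488.83 + destination terminal 900.72 + delivery 1049.24 + duty 2953.22 = 14944.40
Landed cost = invoice 30975.67 + 14944.40 = 45920.07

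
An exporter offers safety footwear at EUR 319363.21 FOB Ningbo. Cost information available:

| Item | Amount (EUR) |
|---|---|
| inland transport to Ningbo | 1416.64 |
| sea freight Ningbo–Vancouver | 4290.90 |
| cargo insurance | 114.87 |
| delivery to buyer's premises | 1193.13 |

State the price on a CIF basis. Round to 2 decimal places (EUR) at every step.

CIF price: EUR 323768.98

Not relevant to the conversion: inland to port — on the seller under both FOB and CIF; already in the FOB price and stays in the CIF price. delivery — on the buyer under both terms; not part of either seller's price.
From FOB to CIF, the seller additionally bears: freight, insurance.
CIF price = 319363.21 + 4290.90 + 114.87 = 323768.98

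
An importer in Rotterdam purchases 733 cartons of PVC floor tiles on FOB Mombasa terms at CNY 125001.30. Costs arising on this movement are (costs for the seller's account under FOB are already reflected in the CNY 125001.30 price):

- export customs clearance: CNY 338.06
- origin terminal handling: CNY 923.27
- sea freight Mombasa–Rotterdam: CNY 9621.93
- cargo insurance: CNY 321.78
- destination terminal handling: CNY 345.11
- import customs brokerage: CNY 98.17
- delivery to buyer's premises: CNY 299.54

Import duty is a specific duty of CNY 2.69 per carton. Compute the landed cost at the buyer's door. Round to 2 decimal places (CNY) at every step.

FOB: the seller bears costs until goods are on board at the origin port; the buyer bears freight, insurance and all costs thereafter.
Already in the invoice (seller's account under FOB): export clearance, origin terminal — exclude.
CIF value = FOB price + freight + insurance = 125001.30 + 9621.93 + 321.78 = 134945.01
Import duty = 733 × 2.69 = 1971.77
Buyer bears: freight 9621.93 + insurance 321.78 + destination terminal 345.11 + brokerage 98.17 + delivery 299.54 + duty 1971.77 = 12658.30
Landed cost = invoice 125001.30 + 12658.30 = 137659.60

Total landed cost: CNY 137659.60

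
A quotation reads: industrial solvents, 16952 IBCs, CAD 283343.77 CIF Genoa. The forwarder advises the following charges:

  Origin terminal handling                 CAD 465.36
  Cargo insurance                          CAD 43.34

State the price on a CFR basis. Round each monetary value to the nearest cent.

Not relevant to the conversion: origin terminal — on the seller under both CIF and CFR; already in the CIF price and stays in the CFR price.
From CIF to CFR, the seller no longer bears: insurance.
CFR price = 283343.77 − 43.34 = 283300.43

CFR price: CAD 283300.43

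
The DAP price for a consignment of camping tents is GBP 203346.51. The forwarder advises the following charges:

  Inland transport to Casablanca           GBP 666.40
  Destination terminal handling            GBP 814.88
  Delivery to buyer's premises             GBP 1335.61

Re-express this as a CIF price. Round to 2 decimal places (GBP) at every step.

CIF price: GBP 201196.02

Not relevant to the conversion: inland to port — on the seller under both DAP and CIF; already in the DAP price and stays in the CIF price.
From DAP to CIF, the seller no longer bears: destination terminal, delivery.
CIF price = 203346.51 − 814.88 − 1335.61 = 201196.02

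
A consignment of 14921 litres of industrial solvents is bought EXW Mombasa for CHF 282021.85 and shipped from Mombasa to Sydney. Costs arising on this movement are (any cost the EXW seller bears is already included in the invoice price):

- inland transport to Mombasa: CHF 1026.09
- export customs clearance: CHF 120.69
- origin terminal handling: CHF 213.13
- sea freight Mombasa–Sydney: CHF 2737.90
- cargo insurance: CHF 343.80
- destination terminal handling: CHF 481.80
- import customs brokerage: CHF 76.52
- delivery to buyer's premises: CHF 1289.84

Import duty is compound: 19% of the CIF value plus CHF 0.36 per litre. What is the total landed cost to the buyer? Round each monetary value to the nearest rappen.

Total landed cost: CHF 348111.24

EXW: the seller makes goods available at their premises; the buyer bears all onward costs.
CIF value = EXW price + inland to port + export clearance + origin terminal + freight + insurance = 282021.85 + 1026.09 + 120.69 + 213.13 + 2737.90 + 343.80 = 286463.46
Ad valorem component: 286463.46 × 19% = 54428.06
Specific component: 14921 × 0.36 = 5371.56
Import duty = 54428.06 + 5371.56 = 59799.62
Buyer bears: inland to port 1026.09 + export clearance 120.69 + origin terminal 213.13 + freight 2737.90 + insurance 343.80 + destination terminal 481.80 + brokerage 76.52 + delivery 1289.84 + duty 59799.62 = 66089.39
Landed cost = invoice 282021.85 + 66089.39 = 348111.24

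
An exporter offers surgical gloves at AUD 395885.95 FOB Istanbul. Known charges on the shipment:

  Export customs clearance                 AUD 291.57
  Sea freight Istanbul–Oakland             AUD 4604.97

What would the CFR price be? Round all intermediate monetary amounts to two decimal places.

CFR price: AUD 400490.92

Not relevant to the conversion: export clearance — on the seller under both FOB and CFR; already in the FOB price and stays in the CFR price.
From FOB to CFR, the seller additionally bears: freight.
CFR price = 395885.95 + 4604.97 = 400490.92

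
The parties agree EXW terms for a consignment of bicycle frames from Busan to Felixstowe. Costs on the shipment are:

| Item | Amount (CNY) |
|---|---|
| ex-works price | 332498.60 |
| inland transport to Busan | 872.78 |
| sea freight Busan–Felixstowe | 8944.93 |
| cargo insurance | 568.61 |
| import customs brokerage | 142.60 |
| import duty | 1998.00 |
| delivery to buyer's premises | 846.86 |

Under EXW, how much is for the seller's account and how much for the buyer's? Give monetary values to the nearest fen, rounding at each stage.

EXW: the seller makes goods available at their premises; the buyer bears all onward costs.
Seller's account: goods 332498.60 = 332498.60
Buyer's account: inland to port 872.78 + freight 8944.93 + insurance 568.61 + brokerage 142.60 + duty 1998.00 + delivery 846.86 = 13373.78

Seller: CNY 332498.60; buyer: CNY 13373.78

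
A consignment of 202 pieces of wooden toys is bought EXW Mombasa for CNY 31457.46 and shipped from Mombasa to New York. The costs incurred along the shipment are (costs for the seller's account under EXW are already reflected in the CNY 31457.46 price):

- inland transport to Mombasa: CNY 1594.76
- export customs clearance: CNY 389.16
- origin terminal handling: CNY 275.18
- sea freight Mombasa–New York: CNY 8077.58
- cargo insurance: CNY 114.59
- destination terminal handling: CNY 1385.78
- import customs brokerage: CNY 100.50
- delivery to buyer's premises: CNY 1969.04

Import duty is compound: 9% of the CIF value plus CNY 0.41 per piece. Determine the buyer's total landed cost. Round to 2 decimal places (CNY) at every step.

EXW: the seller makes goods available at their premises; the buyer bears all onward costs.
CIF value = EXW price + inland to port + export clearance + origin terminal + freight + insurance = 31457.46 + 1594.76 + 389.16 + 275.18 + 8077.58 + 114.59 = 41908.73
Ad valorem component: 41908.73 × 9% = 3771.79
Specific component: 202 × 0.41 = 82.82
Import duty = 3771.79 + 82.82 = 3854.61
Buyer bears: inland to port 1594.76 + export clearance 389.16 + origin terminal 275.18 + freight 8077.58 + insurance 114.59 + destination terminal 1385.78 + brokerage 100.50 + delivery 1969.04 + duty 3854.61 = 17761.20
Landed cost = invoice 31457.46 + 17761.20 = 49218.66

Total landed cost: CNY 49218.66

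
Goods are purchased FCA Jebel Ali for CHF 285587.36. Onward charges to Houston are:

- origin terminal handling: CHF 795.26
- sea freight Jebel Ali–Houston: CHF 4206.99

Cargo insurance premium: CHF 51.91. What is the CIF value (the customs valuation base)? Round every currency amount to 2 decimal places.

CIF = FCA price + pre-shipment costs + freight + insurance
CIF = 285587.36 + 795.26 + 4206.99 + 51.91 = 290641.52

CIF value: CHF 290641.52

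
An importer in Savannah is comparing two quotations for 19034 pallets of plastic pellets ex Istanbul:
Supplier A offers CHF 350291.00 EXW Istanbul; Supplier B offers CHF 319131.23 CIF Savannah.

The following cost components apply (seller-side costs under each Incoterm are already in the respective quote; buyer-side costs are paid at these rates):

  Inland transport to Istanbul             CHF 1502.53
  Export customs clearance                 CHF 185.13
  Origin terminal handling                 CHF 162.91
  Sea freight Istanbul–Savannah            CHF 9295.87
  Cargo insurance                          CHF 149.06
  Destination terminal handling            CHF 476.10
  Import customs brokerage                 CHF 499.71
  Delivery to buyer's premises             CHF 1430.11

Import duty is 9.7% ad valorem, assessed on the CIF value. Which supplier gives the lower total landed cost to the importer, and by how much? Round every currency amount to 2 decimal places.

Supplier A (EXW):
CIF value = EXW price + inland to port + export clearance + origin terminal + freight + insurance = 350291.00 + 1502.53 + 185.13 + 162.91 + 9295.87 + 149.06 = 361586.50
Import duty = 361586.50 × 9.7% = 35073.89
Buyer bears (A): 1502.53 + 185.13 + 162.91 + 9295.87 + 149.06 + 476.10 + 499.71 + 1430.11 = 13701.42
Landed cost (A) = invoice 350291.00 + 13701.42 + duty 35073.89 = 399066.31
Supplier B (CIF):
The CIF price already equals the CIF value: 319131.23
Import duty = 319131.23 × 9.7% = 30955.73
Buyer bears (B): 476.10 + 499.71 + 1430.11 = 2405.92
Landed cost (B) = invoice 319131.23 + 2405.92 + duty 30955.73 = 352492.88
Difference = |399066.31 − 352492.88| = 46573.43

Supplier B is cheaper by CHF 46573.43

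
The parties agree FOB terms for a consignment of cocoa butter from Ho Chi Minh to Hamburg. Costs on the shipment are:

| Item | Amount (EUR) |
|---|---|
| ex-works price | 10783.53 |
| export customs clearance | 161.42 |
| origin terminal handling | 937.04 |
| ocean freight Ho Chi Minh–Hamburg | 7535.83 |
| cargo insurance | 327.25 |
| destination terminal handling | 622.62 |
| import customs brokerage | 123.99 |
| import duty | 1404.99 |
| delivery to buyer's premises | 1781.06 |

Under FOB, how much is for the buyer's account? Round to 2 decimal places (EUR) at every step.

FOB: the seller bears costs until goods are on board at the origin port; the buyer bears freight, insurance and all costs thereafter.
Seller's account: goods 10783.53 + export clearance 161.42 + origin terminal 937.04 = 11881.99
Buyer's account: freight 7535.83 + insurance 327.25 + destination terminal 622.62 + brokerage 123.99 + duty 1404.99 + delivery 1781.06 = 11795.74

Buyer's account: EUR 11795.74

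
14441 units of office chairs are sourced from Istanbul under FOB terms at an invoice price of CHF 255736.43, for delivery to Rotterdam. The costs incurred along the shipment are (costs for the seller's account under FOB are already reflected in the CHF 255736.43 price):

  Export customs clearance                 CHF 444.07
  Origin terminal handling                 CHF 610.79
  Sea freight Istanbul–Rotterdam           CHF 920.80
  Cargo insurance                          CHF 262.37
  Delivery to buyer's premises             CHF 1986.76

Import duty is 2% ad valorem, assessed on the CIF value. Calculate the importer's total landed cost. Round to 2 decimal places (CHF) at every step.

FOB: the seller bears costs until goods are on board at the origin port; the buyer bears freight, insurance and all costs thereafter.
Already in the invoice (seller's account under FOB): export clearance, origin terminal — exclude.
CIF value = FOB price + freight + insurance = 255736.43 + 920.80 + 262.37 = 256919.60
Import duty = 256919.60 × 2% = 5138.39
Buyer bears: freight 920.80 + insurance 262.37 + delivery 1986.76 + duty 5138.39 = 8308.32
Landed cost = invoice 255736.43 + 8308.32 = 264044.75

Total landed cost: CHF 264044.75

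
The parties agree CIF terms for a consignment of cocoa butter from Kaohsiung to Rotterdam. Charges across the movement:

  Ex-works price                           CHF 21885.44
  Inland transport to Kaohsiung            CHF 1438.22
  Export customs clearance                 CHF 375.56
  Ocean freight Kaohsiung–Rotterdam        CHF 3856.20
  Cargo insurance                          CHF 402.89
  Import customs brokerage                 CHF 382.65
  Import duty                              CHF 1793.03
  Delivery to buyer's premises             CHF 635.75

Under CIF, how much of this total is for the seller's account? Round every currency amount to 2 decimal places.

Seller's account: CHF 27958.31

CIF: the seller pays costs through ocean freight and marine insurance to the destination port.
Seller's account: goods 21885.44 + inland to port 1438.22 + export clearance 375.56 + freight 3856.20 + insurance 402.89 = 27958.31
Buyer's account: brokerage 382.65 + duty 1793.03 + delivery 635.75 = 2811.43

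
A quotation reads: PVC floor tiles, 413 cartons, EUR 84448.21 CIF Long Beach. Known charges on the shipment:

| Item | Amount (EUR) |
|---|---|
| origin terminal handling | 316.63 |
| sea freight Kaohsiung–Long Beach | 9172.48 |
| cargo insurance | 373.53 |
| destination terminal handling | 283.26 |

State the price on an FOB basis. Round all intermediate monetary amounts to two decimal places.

FOB price: EUR 74902.20

Not relevant to the conversion: origin terminal — on the seller under both CIF and FOB; already in the CIF price and stays in the FOB price. destination terminal — on the buyer under both terms; not part of either seller's price.
From CIF to FOB, the seller no longer bears: freight, insurance.
FOB price = 84448.21 − 9172.48 − 373.53 = 74902.20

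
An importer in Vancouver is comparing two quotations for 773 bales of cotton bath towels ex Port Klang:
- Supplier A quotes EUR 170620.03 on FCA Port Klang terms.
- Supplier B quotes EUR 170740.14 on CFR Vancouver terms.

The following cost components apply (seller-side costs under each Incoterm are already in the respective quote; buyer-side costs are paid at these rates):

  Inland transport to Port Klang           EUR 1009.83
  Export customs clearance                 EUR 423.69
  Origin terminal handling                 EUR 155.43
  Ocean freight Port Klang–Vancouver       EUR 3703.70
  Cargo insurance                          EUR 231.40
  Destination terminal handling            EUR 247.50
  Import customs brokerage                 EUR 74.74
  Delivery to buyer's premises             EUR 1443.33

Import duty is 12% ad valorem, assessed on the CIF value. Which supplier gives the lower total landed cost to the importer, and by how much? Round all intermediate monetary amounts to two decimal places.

Supplier B is cheaper by EUR 4187.71

Supplier A (FCA):
CIF value = FCA price + origin terminal + freight + insurance = 170620.03 + 155.43 + 3703.70 + 231.40 = 174710.56
Import duty = 174710.56 × 12% = 20965.27
Buyer bears (A): 155.43 + 3703.70 + 231.40 + 247.50 + 74.74 + 1443.33 = 5856.10
Landed cost (A) = invoice 170620.03 + 5856.10 + duty 20965.27 = 197441.40
Supplier B (CFR):
CIF value = CFR price + insurance = 170740.14 + 231.40 = 170971.54
Import duty = 170971.54 × 12% = 20516.58
Buyer bears (B): 231.40 + 247.50 + 74.74 + 1443.33 = 1996.97
Landed cost (B) = invoice 170740.14 + 1996.97 + duty 20516.58 = 193253.69
Difference = |197441.40 − 193253.69| = 4187.71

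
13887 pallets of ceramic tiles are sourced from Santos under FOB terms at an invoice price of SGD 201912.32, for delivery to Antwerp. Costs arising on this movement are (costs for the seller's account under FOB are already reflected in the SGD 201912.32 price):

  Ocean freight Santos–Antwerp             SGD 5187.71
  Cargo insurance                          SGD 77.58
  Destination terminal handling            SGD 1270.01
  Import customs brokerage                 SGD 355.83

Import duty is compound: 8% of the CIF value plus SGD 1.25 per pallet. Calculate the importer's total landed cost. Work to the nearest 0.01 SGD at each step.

Total landed cost: SGD 242736.41

FOB: the seller bears costs until goods are on board at the origin port; the buyer bears freight, insurance and all costs thereafter.
CIF value = FOB price + freight + insurance = 201912.32 + 5187.71 + 77.58 = 207177.61
Ad valorem component: 207177.61 × 8% = 16574.21
Specific component: 13887 × 1.25 = 17358.75
Import duty = 16574.21 + 17358.75 = 33932.96
Buyer bears: freight 5187.71 + insurance 77.58 + destination terminal 1270.01 + brokerage 355.83 + duty 33932.96 = 40824.09
Landed cost = invoice 201912.32 + 40824.09 = 242736.41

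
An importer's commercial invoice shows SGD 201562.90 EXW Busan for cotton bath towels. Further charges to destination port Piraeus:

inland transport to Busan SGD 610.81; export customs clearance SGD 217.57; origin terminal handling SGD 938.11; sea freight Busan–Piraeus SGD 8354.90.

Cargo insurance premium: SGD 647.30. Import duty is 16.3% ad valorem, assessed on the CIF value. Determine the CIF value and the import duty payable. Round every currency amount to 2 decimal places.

CIF = EXW price + pre-shipment costs + freight + insurance
CIF = 201562.90 + 610.81 + 217.57 + 938.11 + 8354.90 + 647.30 = 212331.59
Import duty = 212331.59 × 16.3% = 34610.05

CIF value: SGD 212331.59; import duty: SGD 34610.05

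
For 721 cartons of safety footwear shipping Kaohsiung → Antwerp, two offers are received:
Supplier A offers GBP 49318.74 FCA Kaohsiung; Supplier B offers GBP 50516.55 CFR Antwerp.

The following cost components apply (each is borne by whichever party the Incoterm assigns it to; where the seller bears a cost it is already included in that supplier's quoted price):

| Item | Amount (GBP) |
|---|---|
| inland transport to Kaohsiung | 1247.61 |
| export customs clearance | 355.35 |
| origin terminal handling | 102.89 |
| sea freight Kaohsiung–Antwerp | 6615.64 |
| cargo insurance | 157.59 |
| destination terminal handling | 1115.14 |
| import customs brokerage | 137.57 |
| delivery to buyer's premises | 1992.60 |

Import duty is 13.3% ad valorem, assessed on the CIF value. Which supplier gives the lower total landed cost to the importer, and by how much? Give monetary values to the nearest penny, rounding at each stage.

Supplier A (FCA):
CIF value = FCA price + origin terminal + freight + insurance = 49318.74 + 102.89 + 6615.64 + 157.59 = 56194.86
Import duty = 56194.86 × 13.3% = 7473.92
Buyer bears (A): 102.89 + 6615.64 + 157.59 + 1115.14 + 137.57 + 1992.60 = 10121.43
Landed cost (A) = invoice 49318.74 + 10121.43 + duty 7473.92 = 66914.09
Supplier B (CFR):
CIF value = CFR price + insurance = 50516.55 + 157.59 = 50674.14
Import duty = 50674.14 × 13.3% = 6739.66
Buyer bears (B): 157.59 + 1115.14 + 137.57 + 1992.60 = 3402.90
Landed cost (B) = invoice 50516.55 + 3402.90 + duty 6739.66 = 60659.11
Difference = |66914.09 − 60659.11| = 6254.98

Supplier B is cheaper by GBP 6254.98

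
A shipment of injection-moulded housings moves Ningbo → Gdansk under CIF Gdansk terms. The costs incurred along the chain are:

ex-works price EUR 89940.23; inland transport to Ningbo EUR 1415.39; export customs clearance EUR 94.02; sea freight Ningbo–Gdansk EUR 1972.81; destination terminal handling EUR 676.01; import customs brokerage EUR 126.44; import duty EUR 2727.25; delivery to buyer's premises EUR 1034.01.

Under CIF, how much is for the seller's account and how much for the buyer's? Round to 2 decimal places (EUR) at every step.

Seller: EUR 93422.45; buyer: EUR 4563.71

CIF: the seller pays costs through ocean freight and marine insurance to the destination port.
Seller's account: goods 89940.23 + inland to port 1415.39 + export clearance 94.02 + freight 1972.81 = 93422.45
Buyer's account: destination terminal 676.01 + brokerage 126.44 + duty 2727.25 + delivery 1034.01 = 4563.71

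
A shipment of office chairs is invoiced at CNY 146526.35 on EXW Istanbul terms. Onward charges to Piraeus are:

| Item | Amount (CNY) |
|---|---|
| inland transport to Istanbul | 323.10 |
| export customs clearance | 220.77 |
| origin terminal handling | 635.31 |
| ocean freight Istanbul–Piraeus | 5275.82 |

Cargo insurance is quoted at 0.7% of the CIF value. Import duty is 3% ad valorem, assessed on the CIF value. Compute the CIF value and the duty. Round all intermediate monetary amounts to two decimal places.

Let C be the CIF value. C = EXW price + pre-shipment costs + freight + 0.7% × C
C − 0.7% × C = 146526.35 + 323.10 + 220.77 + 635.31 + 5275.82
0.993 × C = 152981.35
C = 152981.35 / 0.993 = 154059.77
Insurance premium = 0.7% × 154059.77 = 1078.42
Import duty = 154059.77 × 3% = 4621.79

CIF value: CNY 154059.77; import duty: CNY 4621.79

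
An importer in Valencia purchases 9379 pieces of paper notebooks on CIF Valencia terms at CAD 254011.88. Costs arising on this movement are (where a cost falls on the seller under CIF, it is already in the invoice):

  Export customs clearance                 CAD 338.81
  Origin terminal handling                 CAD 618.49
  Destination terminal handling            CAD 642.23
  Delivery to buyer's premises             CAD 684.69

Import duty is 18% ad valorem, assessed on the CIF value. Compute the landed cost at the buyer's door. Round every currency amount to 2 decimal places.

Total landed cost: CAD 301060.94

CIF: the seller pays costs through ocean freight and marine insurance to the destination port.
Already in the invoice (seller's account under CIF): export clearance, origin terminal — exclude.
The CIF price already equals the CIF value: 254011.88
Import duty = 254011.88 × 18% = 45722.14
Buyer bears: destination terminal 642.23 + delivery 684.69 + duty 45722.14 = 47049.06
Landed cost = invoice 254011.88 + 47049.06 = 301060.94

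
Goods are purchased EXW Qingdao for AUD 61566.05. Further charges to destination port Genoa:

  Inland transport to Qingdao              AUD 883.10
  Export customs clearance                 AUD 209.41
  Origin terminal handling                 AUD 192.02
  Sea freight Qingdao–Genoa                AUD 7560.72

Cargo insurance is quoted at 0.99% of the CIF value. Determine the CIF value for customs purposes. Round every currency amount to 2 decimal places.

CIF value: AUD 71115.34

Let C be the CIF value. C = EXW price + pre-shipment costs + freight + 0.99% × C
C − 0.99% × C = 61566.05 + 883.10 + 209.41 + 192.02 + 7560.72
0.9901 × C = 70411.30
C = 70411.30 / 0.9901 = 71115.34
Insurance premium = 0.99% × 71115.34 = 704.04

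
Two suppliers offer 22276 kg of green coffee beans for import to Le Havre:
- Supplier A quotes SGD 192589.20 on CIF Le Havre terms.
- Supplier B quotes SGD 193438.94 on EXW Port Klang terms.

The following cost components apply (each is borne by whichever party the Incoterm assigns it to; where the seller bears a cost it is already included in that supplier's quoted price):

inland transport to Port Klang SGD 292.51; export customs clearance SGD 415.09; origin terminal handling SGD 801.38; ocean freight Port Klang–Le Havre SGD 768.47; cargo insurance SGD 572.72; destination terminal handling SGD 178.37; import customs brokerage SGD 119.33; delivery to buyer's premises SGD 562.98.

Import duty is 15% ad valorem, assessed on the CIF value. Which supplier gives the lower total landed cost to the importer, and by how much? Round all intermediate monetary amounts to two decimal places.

Supplier A is cheaper by SGD 4254.90

Supplier A (CIF):
The CIF price already equals the CIF value: 192589.20
Import duty = 192589.20 × 15% = 28888.38
Buyer bears (A): 178.37 + 119.33 + 562.98 = 860.68
Landed cost (A) = invoice 192589.20 + 860.68 + duty 28888.38 = 222338.26
Supplier B (EXW):
CIF value = EXW price + inland to port + export clearance + origin terminal + freight + insurance = 193438.94 + 292.51 + 415.09 + 801.38 + 768.47 + 572.72 = 196289.11
Import duty = 196289.11 × 15% = 29443.37
Buyer bears (B): 292.51 + 415.09 + 801.38 + 768.47 + 572.72 + 178.37 + 119.33 + 562.98 = 3710.85
Landed cost (B) = invoice 193438.94 + 3710.85 + duty 29443.37 = 226593.16
Difference = |222338.26 − 226593.16| = 4254.90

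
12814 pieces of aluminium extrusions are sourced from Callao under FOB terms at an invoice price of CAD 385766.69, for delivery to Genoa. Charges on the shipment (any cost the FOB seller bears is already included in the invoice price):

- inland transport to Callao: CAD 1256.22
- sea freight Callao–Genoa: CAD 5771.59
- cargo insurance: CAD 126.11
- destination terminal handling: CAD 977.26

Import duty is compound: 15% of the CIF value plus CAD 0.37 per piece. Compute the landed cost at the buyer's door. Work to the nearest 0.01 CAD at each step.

FOB: the seller bears costs until goods are on board at the origin port; the buyer bears freight, insurance and all costs thereafter.
Already in the invoice (seller's account under FOB): inland to port — exclude.
CIF value = FOB price + freight + insurance = 385766.69 + 5771.59 + 126.11 = 391664.39
Ad valorem component: 391664.39 × 15% = 58749.66
Specific component: 12814 × 0.37 = 4741.18
Import duty = 58749.66 + 4741.18 = 63490.84
Buyer bears: freight 5771.59 + insurance 126.11 + destination terminal 977.26 + duty 63490.84 = 70365.80
Landed cost = invoice 385766.69 + 70365.80 = 456132.49

Total landed cost: CAD 456132.49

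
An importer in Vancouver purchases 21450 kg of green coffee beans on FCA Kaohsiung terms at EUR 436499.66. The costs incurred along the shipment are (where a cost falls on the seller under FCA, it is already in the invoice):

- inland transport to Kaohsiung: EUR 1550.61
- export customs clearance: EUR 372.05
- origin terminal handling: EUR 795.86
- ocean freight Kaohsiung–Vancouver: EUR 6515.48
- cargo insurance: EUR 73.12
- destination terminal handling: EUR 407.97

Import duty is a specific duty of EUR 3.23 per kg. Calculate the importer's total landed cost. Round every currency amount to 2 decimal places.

FCA: the seller delivers export-cleared goods to the carrier; the buyer bears costs from that point.
Already in the invoice (seller's account under FCA): inland to port, export clearance — exclude.
CIF value = FCA price + origin terminal + freight + insurance = 436499.66 + 795.86 + 6515.48 + 73.12 = 443884.12
Import duty = 21450 × 3.23 = 69283.50
Buyer bears: origin terminal 795.86 + freight 6515.48 + insurance 73.12 + destination terminal 407.97 + duty 69283.50 = 77075.93
Landed cost = invoice 436499.66 + 77075.93 = 513575.59

Total landed cost: EUR 513575.59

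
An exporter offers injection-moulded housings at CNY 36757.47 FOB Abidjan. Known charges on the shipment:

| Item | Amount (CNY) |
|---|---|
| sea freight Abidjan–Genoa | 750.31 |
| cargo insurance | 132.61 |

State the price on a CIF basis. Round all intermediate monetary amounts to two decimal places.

From FOB to CIF, the seller additionally bears: freight, insurance.
CIF price = 36757.47 + 750.31 + 132.61 = 37640.39

CIF price: CNY 37640.39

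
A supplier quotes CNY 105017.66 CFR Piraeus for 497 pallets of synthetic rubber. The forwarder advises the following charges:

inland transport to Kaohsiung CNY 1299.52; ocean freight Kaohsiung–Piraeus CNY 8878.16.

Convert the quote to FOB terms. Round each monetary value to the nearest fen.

FOB price: CNY 96139.50

Not relevant to the conversion: inland to port — on the seller under both CFR and FOB; already in the CFR price and stays in the FOB price.
From CFR to FOB, the seller no longer bears: freight.
FOB price = 105017.66 − 8878.16 = 96139.50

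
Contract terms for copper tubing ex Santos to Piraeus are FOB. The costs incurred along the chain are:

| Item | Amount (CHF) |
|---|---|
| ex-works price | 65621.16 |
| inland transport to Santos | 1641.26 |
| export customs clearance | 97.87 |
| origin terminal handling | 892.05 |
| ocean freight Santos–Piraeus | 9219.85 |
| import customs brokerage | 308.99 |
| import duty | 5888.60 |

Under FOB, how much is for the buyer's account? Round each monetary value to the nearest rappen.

FOB: the seller bears costs until goods are on board at the origin port; the buyer bears freight, insurance and all costs thereafter.
Seller's account: goods 65621.16 + inland to port 1641.26 + export clearance 97.87 + origin terminal 892.05 = 68252.34
Buyer's account: freight 9219.85 + brokerage 308.99 + duty 5888.60 = 15417.44

Buyer's account: CHF 15417.44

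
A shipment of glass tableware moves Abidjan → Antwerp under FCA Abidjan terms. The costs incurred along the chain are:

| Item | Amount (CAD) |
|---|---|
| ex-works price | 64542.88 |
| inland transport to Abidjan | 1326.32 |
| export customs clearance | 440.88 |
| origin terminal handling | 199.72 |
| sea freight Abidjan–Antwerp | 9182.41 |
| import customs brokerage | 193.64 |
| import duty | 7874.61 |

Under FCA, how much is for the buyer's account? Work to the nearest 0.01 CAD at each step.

Buyer's account: CAD 17450.38

FCA: the seller delivers export-cleared goods to the carrier; the buyer bears costs from that point.
Seller's account: goods 64542.88 + inland to port 1326.32 + export clearance 440.88 = 66310.08
Buyer's account: origin terminal 199.72 + freight 9182.41 + brokerage 193.64 + duty 7874.61 = 17450.38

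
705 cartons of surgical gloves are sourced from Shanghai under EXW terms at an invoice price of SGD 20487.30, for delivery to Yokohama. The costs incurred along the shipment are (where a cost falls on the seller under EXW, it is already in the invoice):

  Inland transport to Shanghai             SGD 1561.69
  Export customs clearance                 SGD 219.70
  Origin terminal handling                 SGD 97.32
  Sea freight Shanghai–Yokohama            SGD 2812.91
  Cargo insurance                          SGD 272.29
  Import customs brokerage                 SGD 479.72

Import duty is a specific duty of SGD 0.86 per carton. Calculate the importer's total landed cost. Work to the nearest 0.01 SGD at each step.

EXW: the seller makes goods available at their premises; the buyer bears all onward costs.
CIF value = EXW price + inland to port + export clearance + origin terminal + freight + insurance = 20487.30 + 1561.69 + 219.70 + 97.32 + 2812.91 + 272.29 = 25451.21
Import duty = 705 × 0.86 = 606.30
Buyer bears: inland to port 1561.69 + export clearance 219.70 + origin terminal 97.32 + freight 2812.91 + insurance 272.29 + brokerage 479.72 + duty 606.30 = 6049.93
Landed cost = invoice 20487.30 + 6049.93 = 26537.23

Total landed cost: SGD 26537.23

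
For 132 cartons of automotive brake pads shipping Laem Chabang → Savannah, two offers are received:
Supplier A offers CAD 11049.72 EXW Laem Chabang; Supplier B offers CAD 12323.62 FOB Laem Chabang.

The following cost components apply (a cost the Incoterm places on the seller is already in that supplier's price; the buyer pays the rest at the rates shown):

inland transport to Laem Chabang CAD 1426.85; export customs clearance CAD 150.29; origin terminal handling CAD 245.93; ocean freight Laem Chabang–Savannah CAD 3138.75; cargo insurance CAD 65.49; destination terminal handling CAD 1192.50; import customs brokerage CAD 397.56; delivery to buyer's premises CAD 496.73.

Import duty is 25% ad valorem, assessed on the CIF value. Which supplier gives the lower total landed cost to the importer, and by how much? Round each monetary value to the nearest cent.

Supplier A (EXW):
CIF value = EXW price + inland to port + export clearance + origin terminal + freight + insurance = 11049.72 + 1426.85 + 150.29 + 245.93 + 3138.75 + 65.49 = 16077.03
Import duty = 16077.03 × 25% = 4019.26
Buyer bears (A): 1426.85 + 150.29 + 245.93 + 3138.75 + 65.49 + 1192.50 + 397.56 + 496.73 = 7114.10
Landed cost (A) = invoice 11049.72 + 7114.10 + duty 4019.26 = 22183.08
Supplier B (FOB):
CIF value = FOB price + freight + insurance = 12323.62 + 3138.75 + 65.49 = 15527.86
Import duty = 15527.86 × 25% = 3881.97
Buyer bears (B): 3138.75 + 65.49 + 1192.50 + 397.56 + 496.73 = 5291.03
Landed cost (B) = invoice 12323.62 + 5291.03 + duty 3881.97 = 21496.62
Difference = |22183.08 − 21496.62| = 686.46

Supplier B is cheaper by CAD 686.46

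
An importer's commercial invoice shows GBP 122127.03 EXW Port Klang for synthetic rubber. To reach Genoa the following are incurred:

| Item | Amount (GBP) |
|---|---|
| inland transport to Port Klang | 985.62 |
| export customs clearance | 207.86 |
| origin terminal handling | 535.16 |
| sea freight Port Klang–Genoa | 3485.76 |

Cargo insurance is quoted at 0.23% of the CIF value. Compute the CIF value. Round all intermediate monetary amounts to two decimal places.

Let C be the CIF value. C = EXW price + pre-shipment costs + freight + 0.23% × C
C − 0.23% × C = 122127.03 + 985.62 + 207.86 + 535.16 + 3485.76
0.9977 × C = 127341.43
C = 127341.43 / 0.9977 = 127634.99
Insurance premium = 0.23% × 127634.99 = 293.56

CIF value: GBP 127634.99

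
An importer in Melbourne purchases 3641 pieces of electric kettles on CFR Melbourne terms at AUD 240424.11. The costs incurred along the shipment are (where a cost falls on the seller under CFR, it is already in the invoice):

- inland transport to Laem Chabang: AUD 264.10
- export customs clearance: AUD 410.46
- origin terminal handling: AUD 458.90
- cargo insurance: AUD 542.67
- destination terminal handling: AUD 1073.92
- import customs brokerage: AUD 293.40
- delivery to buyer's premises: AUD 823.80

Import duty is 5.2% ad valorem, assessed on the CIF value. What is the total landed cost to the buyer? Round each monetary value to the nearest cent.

Total landed cost: AUD 255688.17

CFR: the seller pays costs through ocean freight to the destination port, but not insurance.
Already in the invoice (seller's account under CFR): inland to port, export clearance, origin terminal — exclude.
CIF value = CFR price + insurance = 240424.11 + 542.67 = 240966.78
Import duty = 240966.78 × 5.2% = 12530.27
Buyer bears: insurance 542.67 + destination terminal 1073.92 + brokerage 293.40 + delivery 823.80 + duty 12530.27 = 15264.06
Landed cost = invoice 240424.11 + 15264.06 = 255688.17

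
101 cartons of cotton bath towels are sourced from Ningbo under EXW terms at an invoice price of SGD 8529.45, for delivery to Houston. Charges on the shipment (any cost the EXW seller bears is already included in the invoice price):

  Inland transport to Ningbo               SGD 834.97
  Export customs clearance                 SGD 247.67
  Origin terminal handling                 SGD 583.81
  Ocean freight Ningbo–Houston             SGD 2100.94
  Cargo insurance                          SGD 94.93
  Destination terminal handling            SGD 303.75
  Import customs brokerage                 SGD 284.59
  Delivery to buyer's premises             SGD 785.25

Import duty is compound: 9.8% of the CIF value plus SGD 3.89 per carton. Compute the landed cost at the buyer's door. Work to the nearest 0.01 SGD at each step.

EXW: the seller makes goods available at their premises; the buyer bears all onward costs.
CIF value = EXW price + inland to port + export clearance + origin terminal + freight + insurance = 8529.45 + 834.97 + 247.67 + 583.81 + 2100.94 + 94.93 = 12391.77
Ad valorem component: 12391.77 × 9.8% = 1214.39
Specific component: 101 × 3.89 = 392.89
Import duty = 1214.39 + 392.89 = 1607.28
Buyer bears: inland to port 834.97 + export clearance 247.67 + origin terminal 583.81 + freight 2100.94 + insurance 94.93 + destination terminal 303.75 + brokerage 284.59 + delivery 785.25 + duty 1607.28 = 6843.19
Landed cost = invoice 8529.45 + 6843.19 = 15372.64

Total landed cost: SGD 15372.64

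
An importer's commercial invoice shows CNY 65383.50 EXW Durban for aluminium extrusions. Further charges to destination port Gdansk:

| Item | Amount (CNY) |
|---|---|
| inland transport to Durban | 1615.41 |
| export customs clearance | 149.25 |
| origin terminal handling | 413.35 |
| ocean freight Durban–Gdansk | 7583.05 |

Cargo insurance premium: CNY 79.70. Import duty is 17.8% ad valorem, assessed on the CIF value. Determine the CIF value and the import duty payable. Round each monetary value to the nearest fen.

CIF = EXW price + pre-shipment costs + freight + insurance
CIF = 65383.50 + 1615.41 + 149.25 + 413.35 + 7583.05 + 79.70 = 75224.26
Import duty = 75224.26 × 17.8% = 13389.92

CIF value: CNY 75224.26; import duty: CNY 13389.92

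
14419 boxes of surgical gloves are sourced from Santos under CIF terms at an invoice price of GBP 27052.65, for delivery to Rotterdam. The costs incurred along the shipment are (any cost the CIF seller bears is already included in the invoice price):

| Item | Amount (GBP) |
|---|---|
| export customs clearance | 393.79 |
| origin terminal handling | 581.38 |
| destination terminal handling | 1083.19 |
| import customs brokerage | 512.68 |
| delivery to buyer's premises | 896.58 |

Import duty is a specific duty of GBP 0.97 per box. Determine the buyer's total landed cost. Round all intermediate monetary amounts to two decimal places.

Total landed cost: GBP 43531.53

CIF: the seller pays costs through ocean freight and marine insurance to the destination port.
Already in the invoice (seller's account under CIF): export clearance, origin terminal — exclude.
The CIF price already equals the CIF value: 27052.65
Import duty = 14419 × 0.97 = 13986.43
Buyer bears: destination terminal 1083.19 + brokerage 512.68 + delivery 896.58 + duty 13986.43 = 16478.88
Landed cost = invoice 27052.65 + 16478.88 = 43531.53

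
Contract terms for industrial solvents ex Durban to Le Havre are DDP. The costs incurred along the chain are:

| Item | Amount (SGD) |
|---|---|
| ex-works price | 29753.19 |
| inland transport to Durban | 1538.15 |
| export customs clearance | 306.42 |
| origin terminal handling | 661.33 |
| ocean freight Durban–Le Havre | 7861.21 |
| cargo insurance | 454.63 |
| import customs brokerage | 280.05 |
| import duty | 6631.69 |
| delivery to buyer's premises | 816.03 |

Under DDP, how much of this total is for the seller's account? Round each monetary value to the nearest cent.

Seller's account: SGD 48302.70

DDP: the seller bears all costs including import duty.
Seller's account: goods 29753.19 + inland to port 1538.15 + export clearance 306.42 + origin terminal 661.33 + freight 7861.21 + insurance 454.63 + brokerage 280.05 + duty 6631.69 + delivery 816.03 = 48302.70
Buyer's account: 0.00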